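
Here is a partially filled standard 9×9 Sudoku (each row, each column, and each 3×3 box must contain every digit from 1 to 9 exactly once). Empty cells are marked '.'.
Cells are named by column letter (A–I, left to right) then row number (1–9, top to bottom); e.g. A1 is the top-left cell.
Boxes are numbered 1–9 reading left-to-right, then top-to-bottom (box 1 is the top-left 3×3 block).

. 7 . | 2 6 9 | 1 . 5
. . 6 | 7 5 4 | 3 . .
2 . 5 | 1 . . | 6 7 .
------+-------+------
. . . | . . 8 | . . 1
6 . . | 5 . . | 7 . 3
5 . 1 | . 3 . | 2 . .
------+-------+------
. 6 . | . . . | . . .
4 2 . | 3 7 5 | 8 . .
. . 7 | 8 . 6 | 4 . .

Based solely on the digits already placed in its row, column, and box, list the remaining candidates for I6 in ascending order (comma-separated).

Row 6 already contains {1, 2, 3, 5}.
Column I already contains {1, 3, 5}.
Its 3×3 block (box 6) already contains {1, 2, 3, 7}.
Removing those from 1–9 leaves {4, 6, 8, 9} as the candidates for I6.

4,6,8,9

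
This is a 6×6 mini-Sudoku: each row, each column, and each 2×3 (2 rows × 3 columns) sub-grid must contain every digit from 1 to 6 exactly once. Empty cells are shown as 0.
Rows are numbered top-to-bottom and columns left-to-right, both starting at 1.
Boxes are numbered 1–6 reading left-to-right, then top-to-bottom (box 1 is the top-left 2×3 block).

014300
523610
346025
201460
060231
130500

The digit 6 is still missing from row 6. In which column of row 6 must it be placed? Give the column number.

6

Consider where 6 can go in row 6.
R6C3 is out (column 3 already has a 6).
R6C5 is out (column 5 already has a 6).
So the only cell in row 6 that can hold 6 is R6C6.
That is column 6.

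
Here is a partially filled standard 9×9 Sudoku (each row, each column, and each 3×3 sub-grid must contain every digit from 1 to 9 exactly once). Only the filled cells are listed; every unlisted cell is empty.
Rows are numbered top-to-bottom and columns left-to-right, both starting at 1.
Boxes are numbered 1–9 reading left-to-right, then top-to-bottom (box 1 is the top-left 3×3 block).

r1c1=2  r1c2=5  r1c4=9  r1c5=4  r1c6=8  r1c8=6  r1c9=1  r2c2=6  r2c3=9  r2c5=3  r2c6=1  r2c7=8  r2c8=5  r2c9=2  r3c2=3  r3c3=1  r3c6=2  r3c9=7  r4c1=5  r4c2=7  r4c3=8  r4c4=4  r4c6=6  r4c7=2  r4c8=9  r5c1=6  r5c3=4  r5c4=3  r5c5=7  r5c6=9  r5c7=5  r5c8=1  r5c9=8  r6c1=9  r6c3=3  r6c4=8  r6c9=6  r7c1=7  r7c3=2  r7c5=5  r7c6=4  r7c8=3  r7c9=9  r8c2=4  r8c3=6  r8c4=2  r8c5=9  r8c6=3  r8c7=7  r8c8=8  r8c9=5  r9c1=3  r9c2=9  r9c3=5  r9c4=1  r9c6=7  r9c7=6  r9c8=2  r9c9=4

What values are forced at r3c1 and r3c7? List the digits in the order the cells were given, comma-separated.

8,9

For r3c1:
  Consider where 8 can go in column 1.
  r2c1 is out (row 2 already has a 8).
  r8c1 is out (row 8 already has a 8).
  So the only cell in column 1 that can hold 8 is r3c1.
  So r3c1 = 8.
For r3c7:
  Consider where 9 can go in box 3.
  r1c7 is out (row 1 already has a 9).
  r3c8 is out (column 8 already has a 9).
  So the only cell in box 3 that can hold 9 is r3c7.
  So r3c7 = 9.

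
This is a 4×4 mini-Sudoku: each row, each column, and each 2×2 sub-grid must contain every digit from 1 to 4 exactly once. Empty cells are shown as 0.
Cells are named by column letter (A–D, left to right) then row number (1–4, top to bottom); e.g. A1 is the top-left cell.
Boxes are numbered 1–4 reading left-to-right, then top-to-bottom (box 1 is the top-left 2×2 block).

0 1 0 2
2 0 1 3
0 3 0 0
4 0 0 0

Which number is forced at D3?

Cell D3 itself could take any of {1, 4} by direct elimination.
Consider where 4 can go in column D.
D4 is out (row 4 already has a 4).
So the only cell in column D that can hold 4 is D3.
Therefore D3 = 4.

4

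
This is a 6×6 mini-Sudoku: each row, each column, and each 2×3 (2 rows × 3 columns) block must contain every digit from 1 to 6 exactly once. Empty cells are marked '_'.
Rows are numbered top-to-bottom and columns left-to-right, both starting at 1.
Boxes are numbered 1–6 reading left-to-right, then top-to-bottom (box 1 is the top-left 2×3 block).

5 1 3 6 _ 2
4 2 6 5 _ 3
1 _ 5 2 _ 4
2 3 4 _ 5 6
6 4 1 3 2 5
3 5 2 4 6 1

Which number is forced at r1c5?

Row 1 already contains {1, 2, 3, 5, 6}.
Column 5 already contains {2, 5, 6}.
Its 2×3 block (box 2) already contains {2, 3, 5, 6}.
The only value from 1–6 not eliminated is 4, so r1c5 = 4.

4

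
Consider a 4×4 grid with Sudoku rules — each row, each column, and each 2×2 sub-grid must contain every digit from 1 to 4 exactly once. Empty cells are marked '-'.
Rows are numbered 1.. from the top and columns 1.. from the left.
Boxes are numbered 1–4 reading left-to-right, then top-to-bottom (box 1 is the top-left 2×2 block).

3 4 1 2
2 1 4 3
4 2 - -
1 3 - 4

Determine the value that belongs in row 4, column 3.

2

Row 4 already contains {1, 3, 4}.
Column 3 already contains {1, 4}.
Its 2×2 block (box 4) already contains {4}.
The only value from 1–4 not eliminated is 2, so row 4, column 3 = 2.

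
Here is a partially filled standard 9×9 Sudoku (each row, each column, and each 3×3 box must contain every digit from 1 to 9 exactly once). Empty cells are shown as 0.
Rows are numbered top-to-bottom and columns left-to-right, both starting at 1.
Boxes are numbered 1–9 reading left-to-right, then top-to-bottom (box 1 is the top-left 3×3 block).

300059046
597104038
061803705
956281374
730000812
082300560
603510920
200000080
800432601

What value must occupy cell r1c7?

1

Cell r1c7 itself could take any of {1, 2} by direct elimination.
Consider where 1 can go in column 7.
r2c7 is out (row 2 already has a 1).
r8c7 is out (box 9 already has a 1).
So the only cell in column 7 that can hold 1 is r1c7.
Therefore r1c7 = 1.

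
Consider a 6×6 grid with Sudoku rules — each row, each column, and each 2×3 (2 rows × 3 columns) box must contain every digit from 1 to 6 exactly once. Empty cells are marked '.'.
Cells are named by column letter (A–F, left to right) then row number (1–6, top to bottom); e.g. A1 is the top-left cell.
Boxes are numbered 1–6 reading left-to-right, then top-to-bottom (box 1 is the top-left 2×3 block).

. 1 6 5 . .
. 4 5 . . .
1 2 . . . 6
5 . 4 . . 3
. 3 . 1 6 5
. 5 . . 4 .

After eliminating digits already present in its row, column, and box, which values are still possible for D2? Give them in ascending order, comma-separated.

2,3,6

Row 2 already contains {4, 5}.
Column D already contains {1, 5}.
Its 2×3 block (box 2) already contains {5}.
Removing those from 1–6 leaves {2, 3, 6} as the candidates for D2.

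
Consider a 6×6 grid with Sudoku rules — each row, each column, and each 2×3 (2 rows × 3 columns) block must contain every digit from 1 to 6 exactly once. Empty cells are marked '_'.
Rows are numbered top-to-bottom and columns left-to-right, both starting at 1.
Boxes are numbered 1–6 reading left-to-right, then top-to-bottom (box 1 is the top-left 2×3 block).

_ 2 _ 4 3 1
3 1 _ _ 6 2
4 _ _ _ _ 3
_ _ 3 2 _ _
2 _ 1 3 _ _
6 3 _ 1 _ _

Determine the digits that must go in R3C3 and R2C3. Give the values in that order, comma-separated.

For R3C3:
  Consider where 2 can go in box 3.
  R3C2 is out (column 2 already has a 2).
  R4C1 is out (row 4 already has a 2).
  R4C2 is out (row 4 already has a 2).
  So the only cell in box 3 that can hold 2 is R3C3.
  So R3C3 = 2.
For R2C3:
  Consider where 4 can go in box 1.
  R1C1 is out (row 1 already has a 4).
  R1C3 is out (row 1 already has a 4).
  So the only cell in box 1 that can hold 4 is R2C3.
  So R2C3 = 4.

2,4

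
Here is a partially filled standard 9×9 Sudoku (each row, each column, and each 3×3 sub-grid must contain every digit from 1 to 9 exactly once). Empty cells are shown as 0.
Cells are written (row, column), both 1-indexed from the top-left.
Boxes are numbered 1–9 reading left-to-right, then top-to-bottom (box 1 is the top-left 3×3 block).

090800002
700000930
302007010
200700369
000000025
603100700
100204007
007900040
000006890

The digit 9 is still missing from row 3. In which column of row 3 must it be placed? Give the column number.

5

Consider where 9 can go in row 3.
(3,2) is out (column 2 already has a 9).
(3,4) is out (column 4 already has a 9).
(3,7) is out (column 7 already has a 9).
(3,9) is out (column 9 already has a 9).
So the only cell in row 3 that can hold 9 is (3,5).
That is column 5.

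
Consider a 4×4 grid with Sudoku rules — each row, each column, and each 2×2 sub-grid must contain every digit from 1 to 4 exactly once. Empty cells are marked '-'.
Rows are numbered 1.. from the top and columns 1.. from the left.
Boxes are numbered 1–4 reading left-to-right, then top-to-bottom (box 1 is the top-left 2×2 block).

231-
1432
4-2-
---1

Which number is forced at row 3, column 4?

3

Row 3 already contains {2, 4}.
Column 4 already contains {1, 2}.
Its 2×2 block (box 4) already contains {1, 2}.
The only value from 1–4 not eliminated is 3, so row 3, column 4 = 3.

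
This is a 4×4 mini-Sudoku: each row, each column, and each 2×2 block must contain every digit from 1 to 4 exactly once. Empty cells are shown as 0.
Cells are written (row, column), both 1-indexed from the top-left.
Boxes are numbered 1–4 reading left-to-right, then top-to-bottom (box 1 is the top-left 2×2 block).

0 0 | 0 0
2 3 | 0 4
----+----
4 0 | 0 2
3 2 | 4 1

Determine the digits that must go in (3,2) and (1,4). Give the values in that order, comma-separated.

1,3

For (3,2):
  Row 3 already contains {2, 4}.
  Column 2 already contains {2, 3}.
  Its 2×2 block (box 3) already contains {2, 3, 4}.
  The only value from 1–4 not eliminated is 1, so (3,2) = 1.
For (1,4):
  Row 1 already contains {}.
  Column 4 already contains {1, 2, 4}.
  Its 2×2 block (box 2) already contains {4}.
  The only value from 1–4 not eliminated is 3, so (1,4) = 3.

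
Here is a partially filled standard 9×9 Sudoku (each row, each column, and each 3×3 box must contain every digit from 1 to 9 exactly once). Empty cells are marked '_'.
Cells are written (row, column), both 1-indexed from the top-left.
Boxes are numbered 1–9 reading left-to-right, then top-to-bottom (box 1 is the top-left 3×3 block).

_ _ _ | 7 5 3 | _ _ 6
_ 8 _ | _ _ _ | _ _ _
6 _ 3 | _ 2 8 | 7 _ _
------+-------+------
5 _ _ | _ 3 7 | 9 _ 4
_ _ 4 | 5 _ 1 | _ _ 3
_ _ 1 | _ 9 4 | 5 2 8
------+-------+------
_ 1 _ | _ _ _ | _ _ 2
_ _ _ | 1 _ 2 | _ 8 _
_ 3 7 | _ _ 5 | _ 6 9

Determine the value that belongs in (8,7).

Cell (8,7) itself could take any of {3, 4} by direct elimination.
Consider where 3 can go in row 8.
(8,1) is out (box 7 already has a 3).
(8,2) is out (column 2 already has a 3).
(8,3) is out (column 3 already has a 3).
(8,5) is out (column 5 already has a 3).
(8,9) is out (column 9 already has a 3).
So the only cell in row 8 that can hold 3 is (8,7).
Therefore (8,7) = 3.

3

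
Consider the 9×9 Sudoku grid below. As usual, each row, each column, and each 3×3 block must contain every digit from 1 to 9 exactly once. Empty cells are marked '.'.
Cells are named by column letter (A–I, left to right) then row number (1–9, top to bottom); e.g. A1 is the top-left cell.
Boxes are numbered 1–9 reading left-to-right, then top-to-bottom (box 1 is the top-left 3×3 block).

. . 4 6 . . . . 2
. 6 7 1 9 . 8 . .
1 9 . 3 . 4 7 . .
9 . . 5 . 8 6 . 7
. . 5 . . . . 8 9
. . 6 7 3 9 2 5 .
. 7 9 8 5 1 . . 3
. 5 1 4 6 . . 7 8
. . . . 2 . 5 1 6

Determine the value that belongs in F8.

Row 8 already contains {1, 4, 5, 6, 7, 8}.
Column F already contains {1, 4, 8, 9}.
Its 3×3 block (box 8) already contains {1, 2, 4, 5, 6, 8}.
The only value from 1–9 not eliminated is 3, so F8 = 3.

3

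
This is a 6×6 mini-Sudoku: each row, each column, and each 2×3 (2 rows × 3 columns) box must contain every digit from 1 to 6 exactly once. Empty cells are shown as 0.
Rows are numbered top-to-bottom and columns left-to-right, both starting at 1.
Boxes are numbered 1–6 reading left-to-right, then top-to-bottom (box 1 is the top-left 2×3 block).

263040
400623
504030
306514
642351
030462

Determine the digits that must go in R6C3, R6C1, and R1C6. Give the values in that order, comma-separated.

5,1,5

For R6C3:
  Consider where 5 can go in row 6.
  R6C1 is out (column 1 already has a 5).
  So the only cell in row 6 that can hold 5 is R6C3.
  So R6C3 = 5.
For R6C1:
  Row 6 already contains {2, 3, 4, 6}.
  Column 1 already contains {2, 3, 4, 5, 6}.
  Its 2×3 block (box 5) already contains {2, 3, 4, 6}.
  The only value from 1–6 not eliminated is 1, so R6C1 = 1.
For R1C6:
  Row 1 already contains {2, 3, 4, 6}.
  Column 6 already contains {1, 2, 3, 4}.
  Its 2×3 block (box 2) already contains {2, 3, 4, 6}.
  The only value from 1–6 not eliminated is 5, so R1C6 = 5.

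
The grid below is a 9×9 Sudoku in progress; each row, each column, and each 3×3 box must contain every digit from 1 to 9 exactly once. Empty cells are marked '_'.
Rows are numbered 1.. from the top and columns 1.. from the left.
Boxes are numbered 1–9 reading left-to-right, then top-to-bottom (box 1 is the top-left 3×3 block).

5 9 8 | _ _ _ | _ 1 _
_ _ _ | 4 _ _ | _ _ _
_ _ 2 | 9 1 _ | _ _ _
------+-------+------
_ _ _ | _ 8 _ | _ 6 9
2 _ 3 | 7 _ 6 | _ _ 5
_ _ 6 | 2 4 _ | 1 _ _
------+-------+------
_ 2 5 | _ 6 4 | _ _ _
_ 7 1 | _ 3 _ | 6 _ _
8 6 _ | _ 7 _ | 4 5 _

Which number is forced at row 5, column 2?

Cell row 5, column 2 itself could take any of {1, 4, 8} by direct elimination.
Consider where 1 can go in row 5.
row 5, column 5 is out (column 5 already has a 1).
row 5, column 7 is out (column 7 already has a 1).
row 5, column 8 is out (column 8 already has a 1).
So the only cell in row 5 that can hold 1 is row 5, column 2.
Therefore row 5, column 2 = 1.

1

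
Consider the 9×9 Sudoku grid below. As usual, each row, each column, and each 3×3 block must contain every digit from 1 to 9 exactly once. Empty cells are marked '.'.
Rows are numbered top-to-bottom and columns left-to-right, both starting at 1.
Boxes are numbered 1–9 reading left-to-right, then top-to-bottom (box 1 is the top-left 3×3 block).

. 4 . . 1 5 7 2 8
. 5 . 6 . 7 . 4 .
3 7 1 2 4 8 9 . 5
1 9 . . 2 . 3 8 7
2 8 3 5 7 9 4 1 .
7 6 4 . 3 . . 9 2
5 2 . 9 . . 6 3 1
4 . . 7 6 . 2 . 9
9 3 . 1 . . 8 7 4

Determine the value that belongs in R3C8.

6

Row 3 already contains {1, 2, 3, 4, 5, 7, 8, 9}.
Column 8 already contains {1, 2, 3, 4, 7, 8, 9}.
Its 3×3 block (box 3) already contains {2, 4, 5, 7, 8, 9}.
The only value from 1–9 not eliminated is 6, so R3C8 = 6.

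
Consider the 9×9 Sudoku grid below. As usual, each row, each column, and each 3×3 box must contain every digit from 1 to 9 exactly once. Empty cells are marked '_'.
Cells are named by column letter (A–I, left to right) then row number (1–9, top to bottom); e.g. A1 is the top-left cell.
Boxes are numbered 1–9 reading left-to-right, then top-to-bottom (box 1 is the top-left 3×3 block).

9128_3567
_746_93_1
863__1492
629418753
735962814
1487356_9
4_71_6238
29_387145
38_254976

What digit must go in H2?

Row 2 already contains {1, 3, 4, 6, 7, 9}.
Column H already contains {1, 3, 4, 5, 6, 7, 9}.
Its 3×3 block (box 3) already contains {1, 2, 3, 4, 5, 6, 7, 9}.
The only value from 1–9 not eliminated is 8, so H2 = 8.

8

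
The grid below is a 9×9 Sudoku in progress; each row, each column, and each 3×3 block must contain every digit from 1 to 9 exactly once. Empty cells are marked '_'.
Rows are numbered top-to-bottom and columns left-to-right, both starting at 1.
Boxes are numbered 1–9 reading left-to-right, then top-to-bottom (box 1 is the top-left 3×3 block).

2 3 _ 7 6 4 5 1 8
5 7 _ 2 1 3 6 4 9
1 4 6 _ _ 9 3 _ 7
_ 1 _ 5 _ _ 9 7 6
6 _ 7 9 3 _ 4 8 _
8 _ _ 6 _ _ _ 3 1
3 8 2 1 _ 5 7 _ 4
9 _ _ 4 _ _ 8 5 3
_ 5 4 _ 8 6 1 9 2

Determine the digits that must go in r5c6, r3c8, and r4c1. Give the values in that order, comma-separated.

1,2,4

For r5c6:
  Consider where 1 can go in row 5.
  r5c2 is out (column 2 already has a 1).
  r5c9 is out (column 9 already has a 1).
  So the only cell in row 5 that can hold 1 is r5c6.
  So r5c6 = 1.
For r3c8:
  Row 3 already contains {1, 3, 4, 6, 7, 9}.
  Column 8 already contains {1, 3, 4, 5, 7, 8, 9}.
  Its 3×3 block (box 3) already contains {1, 3, 4, 5, 6, 7, 8, 9}.
  The only value from 1–9 not eliminated is 2, so r3c8 = 2.
For r4c1:
  Row 4 already contains {1, 5, 6, 7, 9}.
  Column 1 already contains {1, 2, 3, 5, 6, 8, 9}.
  Its 3×3 block (box 4) already contains {1, 6, 7, 8}.
  The only value from 1–9 not eliminated is 4, so r4c1 = 4.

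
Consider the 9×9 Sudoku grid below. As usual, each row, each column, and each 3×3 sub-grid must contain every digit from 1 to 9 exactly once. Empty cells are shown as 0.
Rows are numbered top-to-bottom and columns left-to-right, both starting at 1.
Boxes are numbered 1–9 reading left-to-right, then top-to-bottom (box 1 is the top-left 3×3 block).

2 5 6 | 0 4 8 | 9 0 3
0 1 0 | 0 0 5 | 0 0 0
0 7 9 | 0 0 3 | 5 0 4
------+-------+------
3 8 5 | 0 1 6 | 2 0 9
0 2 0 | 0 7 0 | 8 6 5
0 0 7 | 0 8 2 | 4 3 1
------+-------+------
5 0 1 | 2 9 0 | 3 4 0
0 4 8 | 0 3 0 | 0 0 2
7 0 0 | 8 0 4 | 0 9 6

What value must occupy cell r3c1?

Row 3 already contains {3, 4, 5, 7, 9}.
Column 1 already contains {2, 3, 5, 7}.
Its 3×3 block (box 1) already contains {1, 2, 5, 6, 7, 9}.
The only value from 1–9 not eliminated is 8, so r3c1 = 8.

8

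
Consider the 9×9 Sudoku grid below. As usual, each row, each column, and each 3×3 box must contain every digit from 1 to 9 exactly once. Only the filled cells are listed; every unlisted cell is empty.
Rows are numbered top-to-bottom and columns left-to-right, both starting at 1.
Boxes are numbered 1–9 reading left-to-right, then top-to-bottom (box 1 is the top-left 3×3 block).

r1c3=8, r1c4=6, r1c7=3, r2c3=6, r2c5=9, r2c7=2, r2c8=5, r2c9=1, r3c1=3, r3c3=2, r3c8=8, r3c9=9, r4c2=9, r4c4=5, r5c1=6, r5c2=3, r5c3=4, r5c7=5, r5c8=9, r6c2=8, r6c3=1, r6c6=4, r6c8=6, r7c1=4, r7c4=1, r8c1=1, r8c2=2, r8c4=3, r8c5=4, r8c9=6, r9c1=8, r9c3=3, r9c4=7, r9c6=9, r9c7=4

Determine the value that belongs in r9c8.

1

Cell r9c8 itself could take any of {1, 2} by direct elimination.
Consider where 1 can go in row 9.
r9c2 is out (box 7 already has a 1).
r9c5 is out (box 8 already has a 1).
r9c9 is out (column 9 already has a 1).
So the only cell in row 9 that can hold 1 is r9c8.
Therefore r9c8 = 1.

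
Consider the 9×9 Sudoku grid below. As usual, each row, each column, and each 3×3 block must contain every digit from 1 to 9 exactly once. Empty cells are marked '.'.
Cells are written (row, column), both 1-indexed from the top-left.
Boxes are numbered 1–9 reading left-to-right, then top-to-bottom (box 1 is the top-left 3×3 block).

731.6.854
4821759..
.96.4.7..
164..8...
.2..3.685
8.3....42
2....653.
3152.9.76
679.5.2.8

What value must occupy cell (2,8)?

Row 2 already contains {1, 2, 4, 5, 7, 8, 9}.
Column 8 already contains {3, 4, 5, 7, 8}.
Its 3×3 block (box 3) already contains {4, 5, 7, 8, 9}.
The only value from 1–9 not eliminated is 6, so (2,8) = 6.

6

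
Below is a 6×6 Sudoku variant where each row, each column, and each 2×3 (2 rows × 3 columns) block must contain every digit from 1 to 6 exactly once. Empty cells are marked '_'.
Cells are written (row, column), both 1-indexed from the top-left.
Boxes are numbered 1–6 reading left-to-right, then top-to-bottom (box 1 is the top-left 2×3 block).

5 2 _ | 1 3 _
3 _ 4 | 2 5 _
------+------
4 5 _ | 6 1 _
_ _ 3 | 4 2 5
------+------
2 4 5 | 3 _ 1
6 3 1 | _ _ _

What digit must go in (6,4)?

5

Row 6 already contains {1, 3, 6}.
Column 4 already contains {1, 2, 3, 4, 6}.
Its 2×3 block (box 6) already contains {1, 3}.
The only value from 1–6 not eliminated is 5, so (6,4) = 5.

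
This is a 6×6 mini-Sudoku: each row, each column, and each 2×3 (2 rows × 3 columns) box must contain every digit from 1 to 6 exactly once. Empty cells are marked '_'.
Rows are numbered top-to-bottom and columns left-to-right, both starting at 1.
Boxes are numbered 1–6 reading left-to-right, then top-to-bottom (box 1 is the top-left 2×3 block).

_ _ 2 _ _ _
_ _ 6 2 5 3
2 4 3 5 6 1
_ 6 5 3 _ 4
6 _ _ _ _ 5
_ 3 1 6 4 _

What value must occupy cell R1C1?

Cell R1C1 itself could take any of {1, 3, 4, 5} by direct elimination.
Consider where 3 can go in column 1.
R2C1 is out (row 2 already has a 3).
R4C1 is out (row 4 already has a 3).
R6C1 is out (row 6 already has a 3).
So the only cell in column 1 that can hold 3 is R1C1.
Therefore R1C1 = 3.

3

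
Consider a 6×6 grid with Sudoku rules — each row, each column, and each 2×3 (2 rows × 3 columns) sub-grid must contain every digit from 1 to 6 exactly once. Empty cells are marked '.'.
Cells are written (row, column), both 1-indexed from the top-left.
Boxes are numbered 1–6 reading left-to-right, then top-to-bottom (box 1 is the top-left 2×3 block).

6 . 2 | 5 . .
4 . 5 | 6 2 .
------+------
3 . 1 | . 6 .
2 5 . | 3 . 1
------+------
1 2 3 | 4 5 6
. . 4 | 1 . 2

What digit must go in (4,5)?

4

Row 4 already contains {1, 2, 3, 5}.
Column 5 already contains {2, 5, 6}.
Its 2×3 block (box 4) already contains {1, 3, 6}.
The only value from 1–6 not eliminated is 4, so (4,5) = 4.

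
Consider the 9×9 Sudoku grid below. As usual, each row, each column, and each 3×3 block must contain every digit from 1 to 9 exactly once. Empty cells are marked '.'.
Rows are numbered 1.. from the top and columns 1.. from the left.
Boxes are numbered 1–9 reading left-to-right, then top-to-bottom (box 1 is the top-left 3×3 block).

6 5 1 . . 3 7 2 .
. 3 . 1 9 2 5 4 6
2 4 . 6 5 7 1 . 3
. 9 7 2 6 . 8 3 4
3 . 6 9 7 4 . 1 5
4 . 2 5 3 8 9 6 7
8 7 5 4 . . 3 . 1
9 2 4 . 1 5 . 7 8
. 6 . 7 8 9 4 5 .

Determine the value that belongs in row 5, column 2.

Row 5 already contains {1, 3, 4, 5, 6, 7, 9}.
Column 2 already contains {2, 3, 4, 5, 6, 7, 9}.
Its 3×3 block (box 4) already contains {2, 3, 4, 6, 7, 9}.
The only value from 1–9 not eliminated is 8, so row 5, column 2 = 8.

8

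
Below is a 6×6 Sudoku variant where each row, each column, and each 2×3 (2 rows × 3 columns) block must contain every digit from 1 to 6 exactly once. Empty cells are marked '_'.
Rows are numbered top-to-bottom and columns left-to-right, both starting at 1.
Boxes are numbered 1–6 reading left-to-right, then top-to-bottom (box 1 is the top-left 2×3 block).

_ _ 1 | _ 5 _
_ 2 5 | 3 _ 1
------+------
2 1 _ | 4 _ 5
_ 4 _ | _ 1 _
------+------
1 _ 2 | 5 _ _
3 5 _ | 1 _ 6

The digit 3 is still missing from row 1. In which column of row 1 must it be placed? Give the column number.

Consider where 3 can go in row 1.
r1c1 is out (column 1 already has a 3).
r1c4 is out (column 4 already has a 3).
r1c6 is out (box 2 already has a 3).
So the only cell in row 1 that can hold 3 is r1c2.
That is column 2.

2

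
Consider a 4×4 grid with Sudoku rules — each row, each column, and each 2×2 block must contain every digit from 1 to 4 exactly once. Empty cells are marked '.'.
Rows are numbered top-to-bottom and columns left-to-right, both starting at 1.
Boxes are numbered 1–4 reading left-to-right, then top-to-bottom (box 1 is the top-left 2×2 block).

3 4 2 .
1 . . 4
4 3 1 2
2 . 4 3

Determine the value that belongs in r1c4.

1

Row 1 already contains {2, 3, 4}.
Column 4 already contains {2, 3, 4}.
Its 2×2 block (box 2) already contains {2, 4}.
The only value from 1–4 not eliminated is 1, so r1c4 = 1.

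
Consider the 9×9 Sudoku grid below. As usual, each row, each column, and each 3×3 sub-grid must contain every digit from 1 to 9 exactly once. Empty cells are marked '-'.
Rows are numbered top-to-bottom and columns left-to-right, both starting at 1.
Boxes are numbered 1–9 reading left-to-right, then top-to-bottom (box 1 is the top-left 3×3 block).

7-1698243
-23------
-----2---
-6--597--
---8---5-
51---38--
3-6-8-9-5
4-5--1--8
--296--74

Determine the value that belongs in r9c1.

Cell r9c1 itself could take any of {1, 8} by direct elimination.
Consider where 1 can go in box 7.
r7c2 is out (column 2 already has a 1).
r8c2 is out (row 8 already has a 1).
r9c2 is out (column 2 already has a 1).
So the only cell in box 7 that can hold 1 is r9c1.
Therefore r9c1 = 1.

1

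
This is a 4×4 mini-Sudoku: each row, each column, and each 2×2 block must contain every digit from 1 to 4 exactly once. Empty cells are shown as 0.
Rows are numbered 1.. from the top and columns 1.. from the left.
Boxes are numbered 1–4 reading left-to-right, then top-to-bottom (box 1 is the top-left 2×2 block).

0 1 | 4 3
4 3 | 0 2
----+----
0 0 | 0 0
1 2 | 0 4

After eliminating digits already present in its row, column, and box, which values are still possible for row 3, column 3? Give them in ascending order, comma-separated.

Row 3 already contains {}.
Column 3 already contains {4}.
Its 2×2 block (box 4) already contains {4}.
Removing those from 1–4 leaves {1, 2, 3} as the candidates for row 3, column 3.

1,2,3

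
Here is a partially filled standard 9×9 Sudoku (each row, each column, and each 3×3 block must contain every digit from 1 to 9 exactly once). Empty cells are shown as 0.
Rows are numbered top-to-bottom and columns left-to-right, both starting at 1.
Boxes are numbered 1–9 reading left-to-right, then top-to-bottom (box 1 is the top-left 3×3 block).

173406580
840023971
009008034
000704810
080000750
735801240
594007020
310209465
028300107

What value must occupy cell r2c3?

Row 2 already contains {1, 2, 3, 4, 7, 8, 9}.
Column 3 already contains {3, 4, 5, 8, 9}.
Its 3×3 block (box 1) already contains {1, 3, 4, 7, 8, 9}.
The only value from 1–9 not eliminated is 6, so r2c3 = 6.

6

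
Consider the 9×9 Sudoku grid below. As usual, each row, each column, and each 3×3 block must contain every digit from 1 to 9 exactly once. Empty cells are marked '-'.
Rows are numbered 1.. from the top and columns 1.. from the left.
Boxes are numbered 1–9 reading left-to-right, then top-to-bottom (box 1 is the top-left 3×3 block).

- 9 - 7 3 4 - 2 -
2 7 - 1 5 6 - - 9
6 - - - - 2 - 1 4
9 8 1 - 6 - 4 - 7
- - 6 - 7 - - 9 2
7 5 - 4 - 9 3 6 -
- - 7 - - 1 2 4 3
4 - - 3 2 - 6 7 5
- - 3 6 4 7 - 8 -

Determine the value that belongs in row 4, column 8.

Row 4 already contains {1, 4, 6, 7, 8, 9}.
Column 8 already contains {1, 2, 4, 6, 7, 8, 9}.
Its 3×3 block (box 6) already contains {2, 3, 4, 6, 7, 9}.
The only value from 1–9 not eliminated is 5, so row 4, column 8 = 5.

5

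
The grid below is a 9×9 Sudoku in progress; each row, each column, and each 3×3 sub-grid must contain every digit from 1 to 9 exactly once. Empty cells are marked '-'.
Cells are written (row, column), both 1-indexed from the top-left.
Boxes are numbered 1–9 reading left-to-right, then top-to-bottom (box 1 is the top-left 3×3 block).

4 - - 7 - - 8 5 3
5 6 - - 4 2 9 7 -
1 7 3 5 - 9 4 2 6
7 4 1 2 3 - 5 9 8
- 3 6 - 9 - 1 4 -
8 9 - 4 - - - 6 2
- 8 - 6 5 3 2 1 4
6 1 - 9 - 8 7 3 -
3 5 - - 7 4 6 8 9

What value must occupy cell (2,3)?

Row 2 already contains {2, 4, 5, 6, 7, 9}.
Column 3 already contains {1, 3, 6}.
Its 3×3 block (box 1) already contains {1, 3, 4, 5, 6, 7}.
The only value from 1–9 not eliminated is 8, so (2,3) = 8.

8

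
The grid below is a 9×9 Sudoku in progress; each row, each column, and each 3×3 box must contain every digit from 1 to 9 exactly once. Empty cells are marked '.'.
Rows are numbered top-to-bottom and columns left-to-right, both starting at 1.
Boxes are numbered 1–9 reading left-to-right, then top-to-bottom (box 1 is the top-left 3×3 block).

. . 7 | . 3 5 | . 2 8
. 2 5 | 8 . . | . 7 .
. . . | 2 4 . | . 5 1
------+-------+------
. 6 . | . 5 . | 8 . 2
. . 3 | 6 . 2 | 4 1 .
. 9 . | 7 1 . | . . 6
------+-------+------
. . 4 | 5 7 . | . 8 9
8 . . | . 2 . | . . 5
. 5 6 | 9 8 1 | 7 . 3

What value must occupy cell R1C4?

1

Row 1 already contains {2, 3, 5, 7, 8}.
Column 4 already contains {2, 5, 6, 7, 8, 9}.
Its 3×3 block (box 2) already contains {2, 3, 4, 5, 8}.
The only value from 1–9 not eliminated is 1, so R1C4 = 1.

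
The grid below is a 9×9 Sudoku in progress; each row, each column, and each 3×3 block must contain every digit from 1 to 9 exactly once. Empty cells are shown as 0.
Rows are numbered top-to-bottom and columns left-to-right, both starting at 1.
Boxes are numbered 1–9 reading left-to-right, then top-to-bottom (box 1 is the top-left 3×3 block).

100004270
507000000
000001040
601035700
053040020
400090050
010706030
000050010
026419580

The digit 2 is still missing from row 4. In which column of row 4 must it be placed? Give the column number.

4

Consider where 2 can go in row 4.
r4c2 is out (column 2 already has a 2).
r4c8 is out (column 8 already has a 2).
r4c9 is out (box 6 already has a 2).
So the only cell in row 4 that can hold 2 is r4c4.
That is column 4.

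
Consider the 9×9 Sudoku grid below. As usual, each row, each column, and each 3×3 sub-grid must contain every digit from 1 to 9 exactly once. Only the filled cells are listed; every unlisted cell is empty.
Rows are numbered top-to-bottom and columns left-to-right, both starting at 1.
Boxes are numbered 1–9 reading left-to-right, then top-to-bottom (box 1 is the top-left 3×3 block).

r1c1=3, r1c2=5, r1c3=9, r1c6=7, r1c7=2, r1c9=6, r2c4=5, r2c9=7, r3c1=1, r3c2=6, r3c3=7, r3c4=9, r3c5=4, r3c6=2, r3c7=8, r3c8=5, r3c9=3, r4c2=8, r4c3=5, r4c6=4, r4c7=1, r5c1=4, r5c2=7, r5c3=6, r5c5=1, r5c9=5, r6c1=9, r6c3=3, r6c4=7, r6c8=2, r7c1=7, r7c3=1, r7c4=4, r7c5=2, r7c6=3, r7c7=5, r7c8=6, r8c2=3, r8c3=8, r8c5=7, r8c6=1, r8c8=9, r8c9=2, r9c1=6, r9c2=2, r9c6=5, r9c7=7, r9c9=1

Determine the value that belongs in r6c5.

Cell r6c5 itself could take any of {5, 6, 8} by direct elimination.
Consider where 5 can go in box 5.
r4c4 is out (row 4 already has a 5).
r4c5 is out (row 4 already has a 5).
r5c4 is out (row 5 already has a 5).
r5c6 is out (row 5 already has a 5).
r6c6 is out (column 6 already has a 5).
So the only cell in box 5 that can hold 5 is r6c5.
Therefore r6c5 = 5.

5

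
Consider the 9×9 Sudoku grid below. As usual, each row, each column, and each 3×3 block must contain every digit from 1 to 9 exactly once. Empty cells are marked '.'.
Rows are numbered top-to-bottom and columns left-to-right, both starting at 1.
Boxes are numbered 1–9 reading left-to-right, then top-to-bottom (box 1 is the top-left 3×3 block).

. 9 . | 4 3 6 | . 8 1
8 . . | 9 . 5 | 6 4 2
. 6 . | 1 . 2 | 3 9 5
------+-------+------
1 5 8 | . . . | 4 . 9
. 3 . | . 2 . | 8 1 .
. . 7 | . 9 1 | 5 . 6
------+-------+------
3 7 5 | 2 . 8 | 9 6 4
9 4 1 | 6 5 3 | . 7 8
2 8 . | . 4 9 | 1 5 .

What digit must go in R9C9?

Row 9 already contains {1, 2, 4, 5, 8, 9}.
Column 9 already contains {1, 2, 4, 5, 6, 8, 9}.
Its 3×3 block (box 9) already contains {1, 4, 5, 6, 7, 8, 9}.
The only value from 1–9 not eliminated is 3, so R9C9 = 3.

3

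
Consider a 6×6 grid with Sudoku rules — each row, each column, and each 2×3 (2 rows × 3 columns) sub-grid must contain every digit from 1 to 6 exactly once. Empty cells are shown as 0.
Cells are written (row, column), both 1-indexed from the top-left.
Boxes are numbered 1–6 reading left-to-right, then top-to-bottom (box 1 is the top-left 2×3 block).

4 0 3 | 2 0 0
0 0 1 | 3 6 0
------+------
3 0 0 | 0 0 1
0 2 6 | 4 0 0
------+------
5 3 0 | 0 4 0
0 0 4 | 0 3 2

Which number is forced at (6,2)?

Cell (6,2) itself could take any of {1, 6} by direct elimination.
Consider where 1 can go in column 2.
(1,2) is out (box 1 already has a 1).
(2,2) is out (row 2 already has a 1).
(3,2) is out (row 3 already has a 1).
So the only cell in column 2 that can hold 1 is (6,2).
Therefore (6,2) = 1.

1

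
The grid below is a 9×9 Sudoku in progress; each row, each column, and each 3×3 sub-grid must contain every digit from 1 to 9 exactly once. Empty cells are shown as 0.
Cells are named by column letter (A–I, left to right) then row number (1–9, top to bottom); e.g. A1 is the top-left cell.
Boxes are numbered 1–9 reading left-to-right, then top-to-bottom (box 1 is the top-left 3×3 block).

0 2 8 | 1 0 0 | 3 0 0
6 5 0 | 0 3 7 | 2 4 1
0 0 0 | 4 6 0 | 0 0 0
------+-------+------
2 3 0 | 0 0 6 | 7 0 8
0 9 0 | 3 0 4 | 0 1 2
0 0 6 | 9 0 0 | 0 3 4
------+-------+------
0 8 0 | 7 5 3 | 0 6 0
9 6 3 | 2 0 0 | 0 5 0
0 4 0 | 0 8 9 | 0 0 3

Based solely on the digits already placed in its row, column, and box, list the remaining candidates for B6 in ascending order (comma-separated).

1,7

Row 6 already contains {3, 4, 6, 9}.
Column B already contains {2, 3, 4, 5, 6, 8, 9}.
Its 3×3 block (box 4) already contains {2, 3, 6, 9}.
Removing those from 1–9 leaves {1, 7} as the candidates for B6.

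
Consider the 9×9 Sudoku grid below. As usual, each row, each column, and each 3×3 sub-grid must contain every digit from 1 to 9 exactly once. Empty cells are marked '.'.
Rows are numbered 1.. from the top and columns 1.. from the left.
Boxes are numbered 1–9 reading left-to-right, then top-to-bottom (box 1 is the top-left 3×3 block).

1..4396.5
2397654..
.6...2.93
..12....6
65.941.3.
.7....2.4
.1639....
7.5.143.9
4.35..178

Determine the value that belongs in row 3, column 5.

8

Row 3 already contains {2, 3, 6, 9}.
Column 5 already contains {1, 3, 4, 6, 9}.
Its 3×3 block (box 2) already contains {2, 3, 4, 5, 6, 7, 9}.
The only value from 1–9 not eliminated is 8, so row 3, column 5 = 8.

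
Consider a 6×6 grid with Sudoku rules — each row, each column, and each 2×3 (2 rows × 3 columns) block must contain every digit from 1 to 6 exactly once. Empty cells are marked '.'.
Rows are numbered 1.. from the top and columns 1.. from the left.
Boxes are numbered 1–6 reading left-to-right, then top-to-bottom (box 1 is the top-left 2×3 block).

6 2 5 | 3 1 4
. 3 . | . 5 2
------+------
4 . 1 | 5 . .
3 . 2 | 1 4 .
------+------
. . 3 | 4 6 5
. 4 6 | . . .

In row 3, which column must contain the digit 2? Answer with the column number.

5

Consider where 2 can go in row 3.
row 3, column 2 is out (column 2 already has a 2).
row 3, column 6 is out (column 6 already has a 2).
So the only cell in row 3 that can hold 2 is row 3, column 5.
That is column 5.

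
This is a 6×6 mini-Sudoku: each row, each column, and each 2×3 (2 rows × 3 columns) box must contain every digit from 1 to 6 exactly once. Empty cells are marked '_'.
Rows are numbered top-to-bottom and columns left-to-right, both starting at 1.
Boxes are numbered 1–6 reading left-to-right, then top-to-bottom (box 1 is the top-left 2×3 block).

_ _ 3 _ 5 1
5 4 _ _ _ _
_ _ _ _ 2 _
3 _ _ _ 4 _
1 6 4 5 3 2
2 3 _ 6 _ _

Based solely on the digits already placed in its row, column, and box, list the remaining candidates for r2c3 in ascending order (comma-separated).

1,2,6

Row 2 already contains {4, 5}.
Column 3 already contains {3, 4}.
Its 2×3 block (box 1) already contains {3, 4, 5}.
Removing those from 1–6 leaves {1, 2, 6} as the candidates for r2c3.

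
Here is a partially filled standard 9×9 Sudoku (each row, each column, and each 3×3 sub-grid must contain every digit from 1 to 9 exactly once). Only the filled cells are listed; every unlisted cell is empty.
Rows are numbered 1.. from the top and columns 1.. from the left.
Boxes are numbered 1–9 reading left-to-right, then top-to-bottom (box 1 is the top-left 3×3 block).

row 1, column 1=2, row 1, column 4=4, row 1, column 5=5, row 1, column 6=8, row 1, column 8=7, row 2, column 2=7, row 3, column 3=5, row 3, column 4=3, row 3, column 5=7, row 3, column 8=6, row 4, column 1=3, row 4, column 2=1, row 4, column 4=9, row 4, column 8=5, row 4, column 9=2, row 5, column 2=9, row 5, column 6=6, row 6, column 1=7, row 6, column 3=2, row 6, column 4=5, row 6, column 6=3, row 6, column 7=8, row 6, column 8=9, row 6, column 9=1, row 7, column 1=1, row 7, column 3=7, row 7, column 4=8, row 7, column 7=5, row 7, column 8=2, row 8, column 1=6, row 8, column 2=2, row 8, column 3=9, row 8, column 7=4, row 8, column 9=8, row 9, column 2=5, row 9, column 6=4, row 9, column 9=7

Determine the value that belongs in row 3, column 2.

8

Cell row 3, column 2 itself could take any of {4, 8} by direct elimination.
Consider where 8 can go in column 2.
row 1, column 2 is out (row 1 already has a 8).
row 6, column 2 is out (row 6 already has a 8).
row 7, column 2 is out (row 7 already has a 8).
So the only cell in column 2 that can hold 8 is row 3, column 2.
Therefore row 3, column 2 = 8.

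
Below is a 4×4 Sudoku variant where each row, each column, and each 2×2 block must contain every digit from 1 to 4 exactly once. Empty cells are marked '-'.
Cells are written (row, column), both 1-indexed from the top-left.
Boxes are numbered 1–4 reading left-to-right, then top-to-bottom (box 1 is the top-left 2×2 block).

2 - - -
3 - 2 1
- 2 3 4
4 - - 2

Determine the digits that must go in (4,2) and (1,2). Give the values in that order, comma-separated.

3,1

For (4,2):
  Consider where 3 can go in box 3.
  (3,1) is out (row 3 already has a 3).
  So the only cell in box 3 that can hold 3 is (4,2).
  So (4,2) = 3.
For (1,2):
  Consider where 1 can go in box 1.
  (2,2) is out (row 2 already has a 1).
  So the only cell in box 1 that can hold 1 is (1,2).
  So (1,2) = 1.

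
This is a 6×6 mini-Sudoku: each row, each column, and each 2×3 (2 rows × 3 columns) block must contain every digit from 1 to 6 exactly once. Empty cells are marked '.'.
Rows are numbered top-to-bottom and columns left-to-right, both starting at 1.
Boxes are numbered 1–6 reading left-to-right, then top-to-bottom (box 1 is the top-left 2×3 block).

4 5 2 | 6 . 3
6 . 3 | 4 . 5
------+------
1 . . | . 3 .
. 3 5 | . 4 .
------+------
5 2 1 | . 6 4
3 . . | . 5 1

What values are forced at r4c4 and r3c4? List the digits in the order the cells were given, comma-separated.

1,5

For r4c4:
  Consider where 1 can go in row 4.
  r4c1 is out (column 1 already has a 1).
  r4c6 is out (column 6 already has a 1).
  So the only cell in row 4 that can hold 1 is r4c4.
  So r4c4 = 1.
For r3c4:
  Consider where 5 can go in column 4.
  r4c4 is out (row 4 already has a 5).
  r5c4 is out (row 5 already has a 5).
  r6c4 is out (row 6 already has a 5).
  So the only cell in column 4 that can hold 5 is r3c4.
  So r3c4 = 5.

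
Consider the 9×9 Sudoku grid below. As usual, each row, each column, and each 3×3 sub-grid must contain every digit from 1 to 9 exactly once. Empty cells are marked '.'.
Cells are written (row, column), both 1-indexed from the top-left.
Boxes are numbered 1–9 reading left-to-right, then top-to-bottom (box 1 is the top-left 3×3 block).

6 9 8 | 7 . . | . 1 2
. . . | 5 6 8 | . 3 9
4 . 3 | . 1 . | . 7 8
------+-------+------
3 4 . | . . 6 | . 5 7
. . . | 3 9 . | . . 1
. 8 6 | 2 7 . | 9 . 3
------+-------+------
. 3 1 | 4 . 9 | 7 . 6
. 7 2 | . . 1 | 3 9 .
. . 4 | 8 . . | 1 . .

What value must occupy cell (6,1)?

Cell (6,1) itself could take any of {1, 5} by direct elimination.
Consider where 1 can go in box 4.
(4,3) is out (column 3 already has a 1).
(5,1) is out (row 5 already has a 1).
(5,2) is out (row 5 already has a 1).
(5,3) is out (row 5 already has a 1).
So the only cell in box 4 that can hold 1 is (6,1).
Therefore (6,1) = 1.

1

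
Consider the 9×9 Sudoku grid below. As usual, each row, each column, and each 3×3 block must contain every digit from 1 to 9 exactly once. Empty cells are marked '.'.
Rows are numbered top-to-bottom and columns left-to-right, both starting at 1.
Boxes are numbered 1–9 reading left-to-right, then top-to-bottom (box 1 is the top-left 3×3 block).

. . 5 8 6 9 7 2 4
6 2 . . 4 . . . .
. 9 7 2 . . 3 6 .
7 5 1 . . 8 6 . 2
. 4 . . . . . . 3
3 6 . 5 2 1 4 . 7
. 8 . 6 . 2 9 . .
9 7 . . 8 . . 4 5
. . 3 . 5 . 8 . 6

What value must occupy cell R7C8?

3

Cell R7C8 itself could take any of {1, 3, 7} by direct elimination.
Consider where 3 can go in column 8.
R2C8 is out (box 3 already has a 3).
R4C8 is out (box 6 already has a 3).
R5C8 is out (row 5 already has a 3).
R6C8 is out (row 6 already has a 3).
R9C8 is out (row 9 already has a 3).
So the only cell in column 8 that can hold 3 is R7C8.
Therefore R7C8 = 3.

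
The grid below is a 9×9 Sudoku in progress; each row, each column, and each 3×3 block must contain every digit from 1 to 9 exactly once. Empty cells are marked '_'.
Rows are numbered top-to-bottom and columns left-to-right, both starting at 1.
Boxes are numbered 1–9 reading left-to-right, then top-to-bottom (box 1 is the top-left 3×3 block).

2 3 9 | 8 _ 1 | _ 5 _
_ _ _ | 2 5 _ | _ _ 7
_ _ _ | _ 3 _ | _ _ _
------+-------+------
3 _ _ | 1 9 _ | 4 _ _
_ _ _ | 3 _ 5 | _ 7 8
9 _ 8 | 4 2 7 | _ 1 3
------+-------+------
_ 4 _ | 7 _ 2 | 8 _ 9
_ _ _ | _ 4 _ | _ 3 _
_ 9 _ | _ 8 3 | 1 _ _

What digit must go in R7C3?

3

Cell R7C3 itself could take any of {1, 3, 5, 6} by direct elimination.
Consider where 3 can go in box 7.
R7C1 is out (column 1 already has a 3). R8C1 is out (row 8 already has a 3). R8C2 is out (row 8 already has a 3). R8C3 is out (row 8 already has a 3). The remaining empty cells in box 7 are similarly blocked.
So the only cell in box 7 that can hold 3 is R7C3.
Therefore R7C3 = 3.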